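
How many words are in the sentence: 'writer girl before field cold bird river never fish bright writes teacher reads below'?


Counting words by splitting on spaces:
  Word 1: 'writer'
  Word 2: 'girl'
  Word 3: 'before'
  Word 4: 'field'
  Word 5: 'cold'
  Word 6: 'bird'
  Word 7: 'river'
  Word 8: 'never'
  Word 9: 'fish'
  Word 10: 'bright'
  Word 11: 'writes'
  Word 12: 'teacher'
  Word 13: 'reads'
  Word 14: 'below'
Total words: 14

14


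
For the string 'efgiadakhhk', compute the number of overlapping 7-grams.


String 'efgiadakhhk' has length L = 11.
Number of overlapping n-grams = L - n + 1
Substituting: 11 - 7 + 1 = 5

5


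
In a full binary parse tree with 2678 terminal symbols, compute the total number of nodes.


Leaf nodes (terminals): 2678
Internal nodes = n - 1 = 2678 - 1 = 2677
Total = leaves + internal = 2678 + 2677 = 5355

5355


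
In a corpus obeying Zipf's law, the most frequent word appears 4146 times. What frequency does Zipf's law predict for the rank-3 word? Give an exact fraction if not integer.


Zipf's law: freq(rank) = f1 / rank
f1 = 4146, rank = 3
freq = 4146 / 3
= 1382

1382


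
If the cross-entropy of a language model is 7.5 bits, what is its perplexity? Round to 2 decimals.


Perplexity formula: PP = 2^H
H = 7.5
PP = 2^7.5
Decompose: 2^7.5 = 2^7 * 2^0.5 = 2^7 * sqrt(2)
2^7 = 128, sqrt(2) ~ 1.4142136
PP ~ 128 * 1.4142136 = 181.0193408
Rounded to 2 decimals: 181.02

181.02


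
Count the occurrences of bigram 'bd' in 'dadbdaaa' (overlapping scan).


Scanning 'dadbdaaa' for bigram 'bd':
  Position 0: 'da' -> no
  Position 1: 'ad' -> no
  Position 2: 'db' -> no
  Position 3: 'bd' -> MATCH
  Position 4: 'da' -> no
  Position 5: 'aa' -> no
  Position 6: 'aa' -> no
Total matches: 1

1


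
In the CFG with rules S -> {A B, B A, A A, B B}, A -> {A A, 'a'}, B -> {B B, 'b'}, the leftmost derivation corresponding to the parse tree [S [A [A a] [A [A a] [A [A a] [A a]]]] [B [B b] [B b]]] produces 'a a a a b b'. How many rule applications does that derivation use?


Every bracketed nonterminal node [X ...] in the tree is produced by exactly one rule application.
Reading the tree off as a leftmost derivation:
  Step 1: S  =>  A B   (applied S -> A B)
  Step 2: A B  =>  A A B   (applied A -> A A)
  Step 3: A A B  =>  a A B   (applied A -> a)
  Step 4: a A B  =>  a A A B   (applied A -> A A)
  Step 5: a A A B  =>  a a A B   (applied A -> a)
  Step 6: a a A B  =>  a a A A B   (applied A -> A A)
  Step 7: a a A A B  =>  a a a A B   (applied A -> a)
  Step 8: a a a A B  =>  a a a a B   (applied A -> a)
  Step 9: a a a a B  =>  a a a a B B   (applied B -> B B)
  Step 10: a a a a B B  =>  a a a a b B   (applied B -> b)
  Step 11: a a a a b B  =>  a a a a b b   (applied B -> b)
Final yield: a a a a b b
Total rewrite steps: 11

11


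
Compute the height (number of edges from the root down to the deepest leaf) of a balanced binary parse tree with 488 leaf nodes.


In a balanced binary tree with n leaves the deepest leaf is ceil(log2(n)) edges below the root.
log2(488) = 8.9307
ceil(8.9307) = 9
height (edges) = 9

9


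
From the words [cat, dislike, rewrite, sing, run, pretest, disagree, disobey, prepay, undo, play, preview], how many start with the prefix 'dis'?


Checking each word for prefix 'dis':
  'cat' -> no (count: 0)
  'dislike' -> YES, starts with 'dis' (count: 1)
  'rewrite' -> no (count: 1)
  'sing' -> no (count: 1)
  'run' -> no (count: 1)
  'pretest' -> no (count: 1)
  'disagree' -> YES, starts with 'dis' (count: 2)
  'disobey' -> YES, starts with 'dis' (count: 3)
  'prepay' -> no (count: 3)
  'undo' -> no (count: 3)
  'play' -> no (count: 3)
  'preview' -> no (count: 3)
Total with prefix 'dis': 3

3


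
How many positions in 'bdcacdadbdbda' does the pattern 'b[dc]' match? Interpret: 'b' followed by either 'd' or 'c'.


Pattern: b[dc] means 'b' followed by either 'd' or 'c'.
Scanning 'bdcacdadbdbda' position-by-position:
  Pos 0: window 'bd' -> MATCH
  Pos 1: window 'dc' -> no
  Pos 2: window 'ca' -> no
  Pos 3: window 'ac' -> no
  Pos 4: window 'cd' -> no
  Pos 5: window 'da' -> no
  Pos 6: window 'ad' -> no
  Pos 7: window 'db' -> no
  Pos 8: window 'bd' -> MATCH
  Pos 9: window 'db' -> no
  Pos 10: window 'bd' -> MATCH
  Pos 11: window 'da' -> no
  Pos 12: window 'a' -> no
Total matches: 3

3


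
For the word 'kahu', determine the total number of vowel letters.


Scanning each character of 'kahu':
  Position 1: 'k' -> consonant (running count: 0)
  Position 2: 'a' -> vowel (running count: 1)
  Position 3: 'h' -> consonant (running count: 1)
  Position 4: 'u' -> vowel (running count: 2)
Total vowels: 2

2


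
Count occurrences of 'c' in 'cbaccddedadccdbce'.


Scanning 'cbaccddedadccdbce' for 'c':
  Position 0: 'c' -> MATCH (count: 1)
  Position 3: 'c' -> MATCH (count: 2)
  Position 4: 'c' -> MATCH (count: 3)
  Position 11: 'c' -> MATCH (count: 4)
  Position 12: 'c' -> MATCH (count: 5)
  Position 15: 'c' -> MATCH (count: 6)
Total occurrences of 'c': 6

6


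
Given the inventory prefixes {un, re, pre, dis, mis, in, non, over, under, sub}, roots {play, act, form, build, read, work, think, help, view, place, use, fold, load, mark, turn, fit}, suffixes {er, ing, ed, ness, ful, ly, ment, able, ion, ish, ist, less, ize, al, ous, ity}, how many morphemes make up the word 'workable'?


Segmenting 'workable' against the inventory:
  'work' -> root (morpheme 1)
  'able' -> suffix (morpheme 2)
Total morphemes: 2

2


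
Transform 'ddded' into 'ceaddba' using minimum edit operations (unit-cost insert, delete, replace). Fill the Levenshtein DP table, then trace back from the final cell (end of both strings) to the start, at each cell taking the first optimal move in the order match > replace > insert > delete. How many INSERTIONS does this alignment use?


Edit distance = 5. Backtracking from cell (5, 7) with preference match > replace > insert > delete,
then listing the resulting alignment 'ddded' -> 'ceaddba' left to right:
  Step 1: insert 'c' [insertion #1]
  Step 2: insert 'e' [insertion #2]
  Step 3: replace d->a
  Step 4: keep 'd'
  Step 5: keep 'd'
  Step 6: replace e->b
  Step 7: replace d->a
Total insertions: 2

2


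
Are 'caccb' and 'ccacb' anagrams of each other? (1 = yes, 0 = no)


Sort characters of 'caccb': 'abccc'
Sort characters of 'ccacb': 'abccc'
Sorted forms match -> they ARE anagrams
Result: 1

1


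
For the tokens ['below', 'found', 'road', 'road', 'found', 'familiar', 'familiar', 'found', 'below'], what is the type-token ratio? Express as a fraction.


Tokens: 9
Unique types: ('below', 'familiar', 'found', 'road') = 4
TTR = 4/9
Already in lowest terms.

4/9


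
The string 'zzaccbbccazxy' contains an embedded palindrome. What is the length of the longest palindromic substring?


Scanning 'zzaccbbccazxy' for palindromic substrings.
Substring at positions 1-10: 'zaccbbccaz'.
Check: reverse('zaccbbccaz') = 'zaccbbccaz' -> palindrome confirmed.
Neighbouring characters ('z' / 'x') break symmetry, so it cannot extend further.
No longer palindromic substring exists; longest length = 10

10


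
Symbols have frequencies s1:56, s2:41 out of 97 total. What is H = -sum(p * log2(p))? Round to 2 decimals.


Computing entropy H = -sum(p_i * log2(p_i)):
  s1: p = 56/97 = 0.5773, -p*log2(p) = 0.4576
  s2: p = 41/97 = 0.4227, -p*log2(p) = 0.5251
H = sum of terms = 0.9827
Rounded to 2 decimals: 0.98

0.98


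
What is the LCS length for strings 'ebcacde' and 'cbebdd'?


DP table for LCS of 'ebcacde' and 'cbebdd':
       c  b  e  b  d  d
    0  0  0  0  0  0  0
  e 0  0  0  1  1  1  1
  b 0  0  1  1  2  2  2
  c 0  1  1  1  2  2  2
  a 0  1  1  1  2  2  2
  c 0  1  1  1  2  2  2
  d 0  1  1  1  2  3  3
  e 0  1  1  2  2  3  3
LCS: 'ebd'
LCS length = 3

3


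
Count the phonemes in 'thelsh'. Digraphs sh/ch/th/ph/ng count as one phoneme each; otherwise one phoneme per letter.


Parsing 'thelsh' greedily, digraphs first:
  'th' -> digraph (1 consonant phoneme) (phonemes so far: 1)
  'e' -> vowel phoneme (phonemes so far: 2)
  'l' -> consonant phoneme (phonemes so far: 3)
  'sh' -> digraph (1 consonant phoneme) (phonemes so far: 4)
Total phonemes: 4

4


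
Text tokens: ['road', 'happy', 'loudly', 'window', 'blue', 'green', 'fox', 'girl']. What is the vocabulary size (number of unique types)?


Listing all tokens and tracking unique types:
  Token 1: 'road' -> NEW (unique so far: 1)
  Token 2: 'happy' -> NEW (unique so far: 2)
  Token 3: 'loudly' -> NEW (unique so far: 3)
  Token 4: 'window' -> NEW (unique so far: 4)
  Token 5: 'blue' -> NEW (unique so far: 5)
  Token 6: 'green' -> NEW (unique so far: 6)
  Token 7: 'fox' -> NEW (unique so far: 7)
  Token 8: 'girl' -> NEW (unique so far: 8)
Unique types: ('blue', 'fox', 'girl', 'green', 'happy', 'loudly', 'road', 'window')
Vocabulary size: 8

8


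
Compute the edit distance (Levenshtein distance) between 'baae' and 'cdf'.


Building DP table for s1='baae' (len 4) and s2='cdf' (len 3):
       c  d  f
    0  1  2  3
  b 1  1  2  3
  a 2  2  2  3
  a 3  3  3  3
  e 4  4  4  4
Edit distance = dp[4][3] = 4

4


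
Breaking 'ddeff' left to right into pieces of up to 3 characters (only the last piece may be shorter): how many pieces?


'ddeff' has 5 characters.
Chunking with max size 3:
  Chunk 1: 'dde' (positions 0-2)
  Chunk 2: 'ff' (positions 3-4)
Total chunks: ceil(5 / 3) = 2

2


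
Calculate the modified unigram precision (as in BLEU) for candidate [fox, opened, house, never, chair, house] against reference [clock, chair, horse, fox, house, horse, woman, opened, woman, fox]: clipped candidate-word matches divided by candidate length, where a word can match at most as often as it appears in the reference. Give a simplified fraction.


Reference word counts: {'chair': 1, 'clock': 1, 'fox': 2, 'horse': 2, 'house': 1, 'opened': 1, 'woman': 2}
Checking each candidate word (with clipping):
  'fox' -> in reference (ref count 2, used 1/2) -> match (matches: 1)
  'opened' -> in reference (ref count 1, used 1/1) -> match (matches: 2)
  'house' -> in reference (ref count 1, used 1/1) -> match (matches: 3)
  'never' -> not in reference -> no match (matches: 3)
  'chair' -> in reference (ref count 1, used 1/1) -> match (matches: 4)
  'house' -> ref count 1 already used up (1/1) -> clipped, no match (matches: 4)
Clipped matches: 4, Candidate length: 6
Precision = 4/6 = 2/3

2/3


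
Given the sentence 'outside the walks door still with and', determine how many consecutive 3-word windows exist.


Word trigrams from [7] words:
  Trigram 1: (outside the walks)
  Trigram 2: (the walks door)
  Trigram 3: (walks door still)
  Trigram 4: (door still with)
  Trigram 5: (still with and)
Total word trigrams: 7 - 2 = 5

5


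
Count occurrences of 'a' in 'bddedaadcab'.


Scanning 'bddedaadcab' for 'a':
  Position 5: 'a' -> MATCH (count: 1)
  Position 6: 'a' -> MATCH (count: 2)
  Position 9: 'a' -> MATCH (count: 3)
Total occurrences of 'a': 3

3


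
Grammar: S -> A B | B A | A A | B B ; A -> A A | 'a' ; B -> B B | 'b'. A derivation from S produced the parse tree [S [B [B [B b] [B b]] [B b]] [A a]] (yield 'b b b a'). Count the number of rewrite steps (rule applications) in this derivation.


Every bracketed nonterminal node [X ...] in the tree is produced by exactly one rule application.
Reading the tree off as a leftmost derivation:
  Step 1: S  =>  B A   (applied S -> B A)
  Step 2: B A  =>  B B A   (applied B -> B B)
  Step 3: B B A  =>  B B B A   (applied B -> B B)
  Step 4: B B B A  =>  b B B A   (applied B -> b)
  Step 5: b B B A  =>  b b B A   (applied B -> b)
  Step 6: b b B A  =>  b b b A   (applied B -> b)
  Step 7: b b b A  =>  b b b a   (applied A -> a)
Final yield: b b b a
Total rewrite steps: 7

7


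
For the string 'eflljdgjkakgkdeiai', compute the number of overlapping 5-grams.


String 'eflljdgjkakgkdeiai' has length L = 18.
Number of overlapping n-grams = L - n + 1
Substituting: 18 - 5 + 1 = 14

14


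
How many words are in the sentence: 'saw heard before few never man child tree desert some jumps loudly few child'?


Counting words by splitting on spaces:
  Word 1: 'saw'
  Word 2: 'heard'
  Word 3: 'before'
  Word 4: 'few'
  Word 5: 'never'
  Word 6: 'man'
  Word 7: 'child'
  Word 8: 'tree'
  Word 9: 'desert'
  Word 10: 'some'
  Word 11: 'jumps'
  Word 12: 'loudly'
  Word 13: 'few'
  Word 14: 'child'
Total words: 14

14


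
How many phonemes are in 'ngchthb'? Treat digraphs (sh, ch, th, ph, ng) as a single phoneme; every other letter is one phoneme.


Parsing 'ngchthb' greedily, digraphs first:
  'ng' -> digraph (1 consonant phoneme) (phonemes so far: 1)
  'ch' -> digraph (1 consonant phoneme) (phonemes so far: 2)
  'th' -> digraph (1 consonant phoneme) (phonemes so far: 3)
  'b' -> consonant phoneme (phonemes so far: 4)
Total phonemes: 4

4


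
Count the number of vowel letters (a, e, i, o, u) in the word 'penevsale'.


Scanning each character of 'penevsale':
  Position 1: 'p' -> consonant (running count: 0)
  Position 2: 'e' -> vowel (running count: 1)
  Position 3: 'n' -> consonant (running count: 1)
  Position 4: 'e' -> vowel (running count: 2)
  Position 5: 'v' -> consonant (running count: 2)
  Position 6: 's' -> consonant (running count: 2)
  Position 7: 'a' -> vowel (running count: 3)
  Position 8: 'l' -> consonant (running count: 3)
  Position 9: 'e' -> vowel (running count: 4)
Total vowels: 4

4


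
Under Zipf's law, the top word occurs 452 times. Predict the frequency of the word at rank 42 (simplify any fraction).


Zipf's law: freq(rank) = f1 / rank
f1 = 452, rank = 42
freq = 452 / 42
GCD(452, 42) = 2
Simplified: 226/21

226/21


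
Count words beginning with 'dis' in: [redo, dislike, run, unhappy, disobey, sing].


Checking each word for prefix 'dis':
  'redo' -> no (count: 0)
  'dislike' -> YES, starts with 'dis' (count: 1)
  'run' -> no (count: 1)
  'unhappy' -> no (count: 1)
  'disobey' -> YES, starts with 'dis' (count: 2)
  'sing' -> no (count: 2)
Total with prefix 'dis': 2

2


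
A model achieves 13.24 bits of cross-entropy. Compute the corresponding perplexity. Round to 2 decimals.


Perplexity formula: PP = 2^H
H = 13.24
PP = 2^13.24
Decompose: 2^13.24 = 2^13 * 2^0.24
2^13 = 8192, 2^0.24 ~ 1.1809927
PP ~ 8192 * 1.1809927 = 9674.6921984
Rounded to 2 decimals: 9674.69

9674.69


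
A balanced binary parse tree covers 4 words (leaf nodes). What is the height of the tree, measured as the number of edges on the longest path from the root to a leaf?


In a balanced binary tree with n leaves the deepest leaf is ceil(log2(n)) edges below the root.
log2(4) = 2.0000
ceil(2.0000) = 2
height (edges) = 2

2


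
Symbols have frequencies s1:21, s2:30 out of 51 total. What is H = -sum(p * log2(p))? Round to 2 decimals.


Computing entropy H = -sum(p_i * log2(p_i)):
  s1: p = 21/51 = 0.4118, -p*log2(p) = 0.5271
  s2: p = 30/51 = 0.5882, -p*log2(p) = 0.4503
H = sum of terms = 0.9774
Rounded to 2 decimals: 0.98

0.98


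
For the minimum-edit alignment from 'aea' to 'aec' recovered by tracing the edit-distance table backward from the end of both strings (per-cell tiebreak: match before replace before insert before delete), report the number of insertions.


Edit distance = 1. Backtracking from cell (3, 3) with preference match > replace > insert > delete,
then listing the resulting alignment 'aea' -> 'aec' left to right:
  Step 1: keep 'a'
  Step 2: keep 'e'
  Step 3: replace a->c
Total insertions: 0

0


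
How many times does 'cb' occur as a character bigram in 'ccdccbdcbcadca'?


Scanning 'ccdccbdcbcadca' for bigram 'cb':
  Position 0: 'cc' -> no
  Position 1: 'cd' -> no
  Position 2: 'dc' -> no
  Position 3: 'cc' -> no
  Position 4: 'cb' -> MATCH
  Position 5: 'bd' -> no
  Position 6: 'dc' -> no
  Position 7: 'cb' -> MATCH
  Position 8: 'bc' -> no
  Position 9: 'ca' -> no
  Position 10: 'ad' -> no
  Position 11: 'dc' -> no
  Position 12: 'ca' -> no
Total matches: 2

2


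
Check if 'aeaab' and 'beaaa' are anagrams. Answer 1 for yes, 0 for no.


Sort characters of 'aeaab': 'aaabe'
Sort characters of 'beaaa': 'aaabe'
Sorted forms match -> they ARE anagrams
Result: 1

1


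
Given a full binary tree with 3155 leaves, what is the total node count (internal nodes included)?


Leaf nodes (terminals): 3155
Internal nodes = n - 1 = 3155 - 1 = 3154
Total = leaves + internal = 3155 + 3154 = 6309

6309


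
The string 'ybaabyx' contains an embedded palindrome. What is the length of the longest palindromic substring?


Scanning 'ybaabyx' for palindromic substrings.
Substring at positions 0-5: 'ybaaby'.
Check: reverse('ybaaby') = 'ybaaby' -> palindrome confirmed.
Neighbouring characters ('-' / 'x') break symmetry, so it cannot extend further.
No longer palindromic substring exists; longest length = 6

6


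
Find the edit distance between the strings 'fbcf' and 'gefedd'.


Building DP table for s1='fbcf' (len 4) and s2='gefedd' (len 6):
       g  e  f  e  d  d
    0  1  2  3  4  5  6
  f 1  1  2  2  3  4  5
  b 2  2  2  3  3  4  5
  c 3  3  3  3  4  4  5
  f 4  4  4  3  4  5  5
Edit distance = dp[4][6] = 5

5


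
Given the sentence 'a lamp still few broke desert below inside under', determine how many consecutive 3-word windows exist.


Word trigrams from [9] words:
  Trigram 1: (a lamp still)
  Trigram 2: (lamp still few)
  Trigram 3: (still few broke)
  Trigram 4: (few broke desert)
  Trigram 5: (broke desert below)
  Trigram 6: (desert below inside)
  Trigram 7: (below inside under)
Total word trigrams: 9 - 2 = 7

7


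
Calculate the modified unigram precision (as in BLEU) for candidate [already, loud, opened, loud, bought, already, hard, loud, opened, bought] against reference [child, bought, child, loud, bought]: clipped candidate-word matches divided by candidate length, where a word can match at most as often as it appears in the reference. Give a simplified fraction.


Reference word counts: {'bought': 2, 'child': 2, 'loud': 1}
Checking each candidate word (with clipping):
  'already' -> not in reference -> no match (matches: 0)
  'loud' -> in reference (ref count 1, used 1/1) -> match (matches: 1)
  'opened' -> not in reference -> no match (matches: 1)
  'loud' -> ref count 1 already used up (1/1) -> clipped, no match (matches: 1)
  'bought' -> in reference (ref count 2, used 1/2) -> match (matches: 2)
  'already' -> not in reference -> no match (matches: 2)
  'hard' -> not in reference -> no match (matches: 2)
  'loud' -> ref count 1 already used up (1/1) -> clipped, no match (matches: 2)
  'opened' -> not in reference -> no match (matches: 2)
  'bought' -> in reference (ref count 2, used 2/2) -> match (matches: 3)
Clipped matches: 3, Candidate length: 10
Precision = 3/10

3/10


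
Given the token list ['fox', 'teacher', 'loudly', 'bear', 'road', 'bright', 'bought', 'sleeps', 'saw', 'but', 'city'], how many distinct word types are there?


Listing all tokens and tracking unique types:
  Token 1: 'fox' -> NEW (unique so far: 1)
  Token 2: 'teacher' -> NEW (unique so far: 2)
  Token 3: 'loudly' -> NEW (unique so far: 3)
  Token 4: 'bear' -> NEW (unique so far: 4)
  Token 5: 'road' -> NEW (unique so far: 5)
  Token 6: 'bright' -> NEW (unique so far: 6)
  Token 7: 'bought' -> NEW (unique so far: 7)
  Token 8: 'sleeps' -> NEW (unique so far: 8)
  Token 9: 'saw' -> NEW (unique so far: 9)
  Token 10: 'but' -> NEW (unique so far: 10)
  Token 11: 'city' -> NEW (unique so far: 11)
Unique types: ('bear', 'bought', 'bright', 'but', 'city', 'fox', 'loudly', 'road', 'saw', 'sleeps', 'teacher')
Vocabulary size: 11

11


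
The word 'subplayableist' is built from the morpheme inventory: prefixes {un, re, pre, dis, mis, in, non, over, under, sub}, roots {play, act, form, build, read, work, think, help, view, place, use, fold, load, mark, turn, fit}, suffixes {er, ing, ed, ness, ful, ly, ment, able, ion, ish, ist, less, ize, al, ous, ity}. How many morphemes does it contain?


Segmenting 'subplayableist' against the inventory:
  'sub' -> prefix (morpheme 1)
  'play' -> root (morpheme 2)
  'able' -> suffix (morpheme 3)
  'ist' -> suffix (morpheme 4)
Total morphemes: 4

4


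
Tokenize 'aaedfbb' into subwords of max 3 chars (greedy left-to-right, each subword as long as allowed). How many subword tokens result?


'aaedfbb' has 7 characters.
Chunking with max size 3:
  Chunk 1: 'aae' (positions 0-2)
  Chunk 2: 'dfb' (positions 3-5)
  Chunk 3: 'b' (positions 6-6)
Total chunks: ceil(7 / 3) = 3

3


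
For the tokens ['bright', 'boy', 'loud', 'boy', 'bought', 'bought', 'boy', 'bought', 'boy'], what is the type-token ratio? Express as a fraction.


Tokens: 9
Unique types: ('bought', 'boy', 'bright', 'loud') = 4
TTR = 4/9
Already in lowest terms.

4/9


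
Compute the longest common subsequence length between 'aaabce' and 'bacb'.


DP table for LCS of 'aaabce' and 'bacb':
       b  a  c  b
    0  0  0  0  0
  a 0  0  1  1  1
  a 0  0  1  1  1
  a 0  0  1  1  1
  b 0  1  1  1  2
  c 0  1  1  2  2
  e 0  1  1  2  2
LCS: 'ab'
LCS length = 2

2


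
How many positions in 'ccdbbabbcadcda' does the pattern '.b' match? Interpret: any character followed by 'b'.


Pattern: .b means any character followed by 'b'.
Scanning 'ccdbbabbcadcda' position-by-position:
  Pos 0: window 'cc' -> no
  Pos 1: window 'cd' -> no
  Pos 2: window 'db' -> MATCH
  Pos 3: window 'bb' -> MATCH
  Pos 4: window 'ba' -> no
  Pos 5: window 'ab' -> MATCH
  Pos 6: window 'bb' -> MATCH
  Pos 7: window 'bc' -> no
  Pos 8: window 'ca' -> no
  Pos 9: window 'ad' -> no
  Pos 10: window 'dc' -> no
  Pos 11: window 'cd' -> no
  Pos 12: window 'da' -> no
  Pos 13: window 'a' -> no
Total matches: 4

4


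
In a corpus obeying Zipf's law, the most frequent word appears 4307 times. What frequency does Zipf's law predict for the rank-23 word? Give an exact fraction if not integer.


Zipf's law: freq(rank) = f1 / rank
f1 = 4307, rank = 23
freq = 4307 / 23
GCD(4307, 23) = 1
Simplified: 4307/23

4307/23


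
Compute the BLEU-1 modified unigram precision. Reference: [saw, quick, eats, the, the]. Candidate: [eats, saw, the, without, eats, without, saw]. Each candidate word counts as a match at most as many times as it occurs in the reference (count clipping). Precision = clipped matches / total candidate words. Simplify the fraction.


Reference word counts: {'eats': 1, 'quick': 1, 'saw': 1, 'the': 2}
Checking each candidate word (with clipping):
  'eats' -> in reference (ref count 1, used 1/1) -> match (matches: 1)
  'saw' -> in reference (ref count 1, used 1/1) -> match (matches: 2)
  'the' -> in reference (ref count 2, used 1/2) -> match (matches: 3)
  'without' -> not in reference -> no match (matches: 3)
  'eats' -> ref count 1 already used up (1/1) -> clipped, no match (matches: 3)
  'without' -> not in reference -> no match (matches: 3)
  'saw' -> ref count 1 already used up (1/1) -> clipped, no match (matches: 3)
Clipped matches: 3, Candidate length: 7
Precision = 3/7

3/7


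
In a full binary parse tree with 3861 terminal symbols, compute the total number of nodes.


Leaf nodes (terminals): 3861
Internal nodes = n - 1 = 3861 - 1 = 3860
Total = leaves + internal = 3861 + 3860 = 7721

7721


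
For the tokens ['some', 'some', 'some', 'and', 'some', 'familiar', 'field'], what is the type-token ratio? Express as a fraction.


Tokens: 7
Unique types: ('and', 'familiar', 'field', 'some') = 4
TTR = 4/7
Already in lowest terms.

4/7


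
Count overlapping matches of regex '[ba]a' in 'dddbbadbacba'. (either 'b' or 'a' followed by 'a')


Pattern: [ba]a means either 'b' or 'a' followed by 'a'.
Scanning 'dddbbadbacba' position-by-position:
  Pos 0: window 'dd' -> no
  Pos 1: window 'dd' -> no
  Pos 2: window 'db' -> no
  Pos 3: window 'bb' -> no
  Pos 4: window 'ba' -> MATCH
  Pos 5: window 'ad' -> no
  Pos 6: window 'db' -> no
  Pos 7: window 'ba' -> MATCH
  Pos 8: window 'ac' -> no
  Pos 9: window 'cb' -> no
  Pos 10: window 'ba' -> MATCH
  Pos 11: window 'a' -> no
Total matches: 3

3


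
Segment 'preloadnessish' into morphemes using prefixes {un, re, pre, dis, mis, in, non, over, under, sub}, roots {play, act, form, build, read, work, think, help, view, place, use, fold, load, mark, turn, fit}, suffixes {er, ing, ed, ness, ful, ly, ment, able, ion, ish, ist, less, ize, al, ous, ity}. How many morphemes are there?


Segmenting 'preloadnessish' against the inventory:
  'pre' -> prefix (morpheme 1)
  'load' -> root (morpheme 2)
  'ness' -> suffix (morpheme 3)
  'ish' -> suffix (morpheme 4)
Total morphemes: 4

4


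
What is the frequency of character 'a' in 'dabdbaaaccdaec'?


Scanning 'dabdbaaaccdaec' for 'a':
  Position 1: 'a' -> MATCH (count: 1)
  Position 5: 'a' -> MATCH (count: 2)
  Position 6: 'a' -> MATCH (count: 3)
  Position 7: 'a' -> MATCH (count: 4)
  Position 11: 'a' -> MATCH (count: 5)
Total occurrences of 'a': 5

5


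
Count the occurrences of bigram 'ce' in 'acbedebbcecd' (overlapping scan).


Scanning 'acbedebbcecd' for bigram 'ce':
  Position 0: 'ac' -> no
  Position 1: 'cb' -> no
  Position 2: 'be' -> no
  Position 3: 'ed' -> no
  Position 4: 'de' -> no
  Position 5: 'eb' -> no
  Position 6: 'bb' -> no
  Position 7: 'bc' -> no
  Position 8: 'ce' -> MATCH
  Position 9: 'ec' -> no
  Position 10: 'cd' -> no
Total matches: 1

1


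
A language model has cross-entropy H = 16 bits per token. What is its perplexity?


Perplexity formula: PP = 2^H
H = 16
PP = 2^16
PP = 2^16 = 65536

65536


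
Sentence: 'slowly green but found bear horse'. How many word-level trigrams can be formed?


Word trigrams from [6] words:
  Trigram 1: (slowly green but)
  Trigram 2: (green but found)
  Trigram 3: (but found bear)
  Trigram 4: (found bear horse)
Total word trigrams: 6 - 2 = 4

4


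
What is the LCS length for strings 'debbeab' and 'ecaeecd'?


DP table for LCS of 'debbeab' and 'ecaeecd':
       e  c  a  e  e  c  d
    0  0  0  0  0  0  0  0
  d 0  0  0  0  0  0  0  1
  e 0  1  1  1  1  1  1  1
  b 0  1  1  1  1  1  1  1
  b 0  1  1  1  1  1  1  1
  e 0  1  1  1  2  2  2  2
  a 0  1  1  2  2  2  2  2
  b 0  1  1  2  2  2  2  2
LCS: 'ee'
LCS length = 2

2


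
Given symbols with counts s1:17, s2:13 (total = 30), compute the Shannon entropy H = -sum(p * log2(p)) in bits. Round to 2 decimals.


Computing entropy H = -sum(p_i * log2(p_i)):
  s1: p = 17/30 = 0.5667, -p*log2(p) = 0.4643
  s2: p = 13/30 = 0.4333, -p*log2(p) = 0.5228
H = sum of terms = 0.9871
Rounded to 2 decimals: 0.99

0.99


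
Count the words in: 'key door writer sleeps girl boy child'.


Counting words by splitting on spaces:
  Word 1: 'key'
  Word 2: 'door'
  Word 3: 'writer'
  Word 4: 'sleeps'
  Word 5: 'girl'
  Word 6: 'boy'
  Word 7: 'child'
Total words: 7

7


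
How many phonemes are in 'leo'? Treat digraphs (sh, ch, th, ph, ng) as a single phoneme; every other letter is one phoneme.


Parsing 'leo' greedily, digraphs first:
  'l' -> consonant phoneme (phonemes so far: 1)
  'e' -> vowel phoneme (phonemes so far: 2)
  'o' -> vowel phoneme (phonemes so far: 3)
Total phonemes: 3

3


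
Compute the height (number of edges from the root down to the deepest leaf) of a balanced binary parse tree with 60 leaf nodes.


In a balanced binary tree with n leaves the deepest leaf is ceil(log2(n)) edges below the root.
log2(60) = 5.9069
ceil(5.9069) = 6
height (edges) = 6

6


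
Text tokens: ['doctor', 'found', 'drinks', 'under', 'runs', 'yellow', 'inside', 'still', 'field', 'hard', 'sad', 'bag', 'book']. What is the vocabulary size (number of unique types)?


Listing all tokens and tracking unique types:
  Token 1: 'doctor' -> NEW (unique so far: 1)
  Token 2: 'found' -> NEW (unique so far: 2)
  Token 3: 'drinks' -> NEW (unique so far: 3)
  Token 4: 'under' -> NEW (unique so far: 4)
  Token 5: 'runs' -> NEW (unique so far: 5)
  Token 6: 'yellow' -> NEW (unique so far: 6)
  Token 7: 'inside' -> NEW (unique so far: 7)
  Token 8: 'still' -> NEW (unique so far: 8)
  Token 9: 'field' -> NEW (unique so far: 9)
  Token 10: 'hard' -> NEW (unique so far: 10)
  Token 11: 'sad' -> NEW (unique so far: 11)
  Token 12: 'bag' -> NEW (unique so far: 12)
  Token 13: 'book' -> NEW (unique so far: 13)
Unique types: ('bag', 'book', 'doctor', 'drinks', 'field', 'found', 'hard', 'inside', 'runs', 'sad', 'still', 'under', 'yellow')
Vocabulary size: 13

13


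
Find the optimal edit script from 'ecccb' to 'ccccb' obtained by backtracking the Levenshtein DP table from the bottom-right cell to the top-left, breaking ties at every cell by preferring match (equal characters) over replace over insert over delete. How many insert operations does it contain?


Edit distance = 1. Backtracking from cell (5, 5) with preference match > replace > insert > delete,
then listing the resulting alignment 'ecccb' -> 'ccccb' left to right:
  Step 1: replace e->c
  Step 2: keep 'c'
  Step 3: keep 'c'
  Step 4: keep 'c'
  Step 5: keep 'b'
Total insertions: 0

0


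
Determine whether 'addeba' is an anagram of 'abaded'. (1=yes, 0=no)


Sort characters of 'addeba': 'aabdde'
Sort characters of 'abaded': 'aabdde'
Sorted forms match -> they ARE anagrams
Result: 1

1


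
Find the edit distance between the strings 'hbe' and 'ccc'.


Building DP table for s1='hbe' (len 3) and s2='ccc' (len 3):
       c  c  c
    0  1  2  3
  h 1  1  2  3
  b 2  2  2  3
  e 3  3  3  3
Edit distance = dp[3][3] = 3

3


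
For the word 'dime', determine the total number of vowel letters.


Scanning each character of 'dime':
  Position 1: 'd' -> consonant (running count: 0)
  Position 2: 'i' -> vowel (running count: 1)
  Position 3: 'm' -> consonant (running count: 1)
  Position 4: 'e' -> vowel (running count: 2)
Total vowels: 2

2


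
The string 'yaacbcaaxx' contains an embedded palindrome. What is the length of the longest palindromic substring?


Scanning 'yaacbcaaxx' for palindromic substrings.
Substring at positions 1-7: 'aacbcaa'.
Check: reverse('aacbcaa') = 'aacbcaa' -> palindrome confirmed.
Neighbouring characters ('y' / 'x') break symmetry, so it cannot extend further.
No longer palindromic substring exists; longest length = 7

7


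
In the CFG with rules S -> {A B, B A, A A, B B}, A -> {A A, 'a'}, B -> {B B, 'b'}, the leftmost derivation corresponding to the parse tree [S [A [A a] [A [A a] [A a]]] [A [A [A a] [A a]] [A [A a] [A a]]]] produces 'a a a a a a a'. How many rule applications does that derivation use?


Every bracketed nonterminal node [X ...] in the tree is produced by exactly one rule application.
Reading the tree off as a leftmost derivation:
  Step 1: S  =>  A A   (applied S -> A A)
  Step 2: A A  =>  A A A   (applied A -> A A)
  Step 3: A A A  =>  a A A   (applied A -> a)
  Step 4: a A A  =>  a A A A   (applied A -> A A)
  Step 5: a A A A  =>  a a A A   (applied A -> a)
  Step 6: a a A A  =>  a a a A   (applied A -> a)
  Step 7: a a a A  =>  a a a A A   (applied A -> A A)
  Step 8: a a a A A  =>  a a a A A A   (applied A -> A A)
  Step 9: a a a A A A  =>  a a a a A A   (applied A -> a)
  Step 10: a a a a A A  =>  a a a a a A   (applied A -> a)
  Step 11: a a a a a A  =>  a a a a a A A   (applied A -> A A)
  Step 12: a a a a a A A  =>  a a a a a a A   (applied A -> a)
  Step 13: a a a a a a A  =>  a a a a a a a   (applied A -> a)
Final yield: a a a a a a a
Total rewrite steps: 13

13


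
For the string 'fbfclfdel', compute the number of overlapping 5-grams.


String 'fbfclfdel' has length L = 9.
Number of overlapping n-grams = L - n + 1
Substituting: 9 - 5 + 1 = 5

5


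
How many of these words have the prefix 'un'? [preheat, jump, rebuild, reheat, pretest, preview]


Checking each word for prefix 'un':
  'preheat' -> no (count: 0)
  'jump' -> no (count: 0)
  'rebuild' -> no (count: 0)
  'reheat' -> no (count: 0)
  'pretest' -> no (count: 0)
  'preview' -> no (count: 0)
Total with prefix 'un': 0

0


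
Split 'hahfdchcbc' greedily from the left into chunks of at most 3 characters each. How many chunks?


'hahfdchcbc' has 10 characters.
Chunking with max size 3:
  Chunk 1: 'hah' (positions 0-2)
  Chunk 2: 'fdc' (positions 3-5)
  Chunk 3: 'hcb' (positions 6-8)
  Chunk 4: 'c' (positions 9-9)
Total chunks: ceil(10 / 3) = 4

4


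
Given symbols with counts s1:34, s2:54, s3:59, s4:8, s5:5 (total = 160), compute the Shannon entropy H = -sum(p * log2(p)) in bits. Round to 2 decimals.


Computing entropy H = -sum(p_i * log2(p_i)):
  s1: p = 34/160 = 0.2125, -p*log2(p) = 0.4748
  s2: p = 54/160 = 0.3375, -p*log2(p) = 0.5289
  s3: p = 59/160 = 0.3688, -p*log2(p) = 0.5307
  s4: p = 8/160 = 0.0500, -p*log2(p) = 0.2161
  s5: p = 5/160 = 0.0312, -p*log2(p) = 0.1562
H = sum of terms = 1.9067
Rounded to 2 decimals: 1.91

1.91


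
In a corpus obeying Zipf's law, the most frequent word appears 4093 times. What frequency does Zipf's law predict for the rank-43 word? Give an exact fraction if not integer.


Zipf's law: freq(rank) = f1 / rank
f1 = 4093, rank = 43
freq = 4093 / 43
GCD(4093, 43) = 1
Simplified: 4093/43

4093/43


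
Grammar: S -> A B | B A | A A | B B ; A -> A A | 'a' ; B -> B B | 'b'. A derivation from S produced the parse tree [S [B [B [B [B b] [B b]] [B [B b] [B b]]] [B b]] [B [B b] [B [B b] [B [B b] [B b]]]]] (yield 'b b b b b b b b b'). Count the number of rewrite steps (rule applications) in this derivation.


Every bracketed nonterminal node [X ...] in the tree is produced by exactly one rule application.
Reading the tree off as a leftmost derivation:
  Step 1: S  =>  B B   (applied S -> B B)
  Step 2: B B  =>  B B B   (applied B -> B B)
  Step 3: B B B  =>  B B B B   (applied B -> B B)
  Step 4: B B B B  =>  B B B B B   (applied B -> B B)
  Step 5: B B B B B  =>  b B B B B   (applied B -> b)
  Step 6: b B B B B  =>  b b B B B   (applied B -> b)
  Step 7: b b B B B  =>  b b B B B B   (applied B -> B B)
  Step 8: b b B B B B  =>  b b b B B B   (applied B -> b)
  Step 9: b b b B B B  =>  b b b b B B   (applied B -> b)
  Step 10: b b b b B B  =>  b b b b b B   (applied B -> b)
  Step 11: b b b b b B  =>  b b b b b B B   (applied B -> B B)
  Step 12: b b b b b B B  =>  b b b b b b B   (applied B -> b)
  Step 13: b b b b b b B  =>  b b b b b b B B   (applied B -> B B)
  Step 14: b b b b b b B B  =>  b b b b b b b B   (applied B -> b)
  Step 15: b b b b b b b B  =>  b b b b b b b B B   (applied B -> B B)
  Step 16: b b b b b b b B B  =>  b b b b b b b b B   (applied B -> b)
  Step 17: b b b b b b b b B  =>  b b b b b b b b b   (applied B -> b)
Final yield: b b b b b b b b b
Total rewrite steps: 17

17


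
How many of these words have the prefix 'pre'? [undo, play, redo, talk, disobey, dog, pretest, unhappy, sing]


Checking each word for prefix 'pre':
  'undo' -> no (count: 0)
  'play' -> no (count: 0)
  'redo' -> no (count: 0)
  'talk' -> no (count: 0)
  'disobey' -> no (count: 0)
  'dog' -> no (count: 0)
  'pretest' -> YES, starts with 'pre' (count: 1)
  'unhappy' -> no (count: 1)
  'sing' -> no (count: 1)
Total with prefix 'pre': 1

1


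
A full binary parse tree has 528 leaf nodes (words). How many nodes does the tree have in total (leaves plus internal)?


Leaf nodes (terminals): 528
Internal nodes = n - 1 = 528 - 1 = 527
Total = leaves + internal = 528 + 527 = 1055

1055


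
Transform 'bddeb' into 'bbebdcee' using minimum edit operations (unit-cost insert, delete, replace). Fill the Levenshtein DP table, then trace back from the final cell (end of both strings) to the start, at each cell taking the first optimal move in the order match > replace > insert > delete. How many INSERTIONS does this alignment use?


Edit distance = 5. Backtracking from cell (5, 8) with preference match > replace > insert > delete,
then listing the resulting alignment 'bddeb' -> 'bbebdcee' left to right:
  Step 1: insert 'b' [insertion #1]
  Step 2: insert 'b' [insertion #2]
  Step 3: insert 'e' [insertion #3]
  Step 4: keep 'b'
  Step 5: keep 'd'
  Step 6: replace d->c
  Step 7: keep 'e'
  Step 8: replace b->e
Total insertions: 3

3


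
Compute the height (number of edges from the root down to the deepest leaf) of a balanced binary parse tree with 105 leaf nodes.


In a balanced binary tree with n leaves the deepest leaf is ceil(log2(n)) edges below the root.
log2(105) = 6.7142
ceil(6.7142) = 7
height (edges) = 7

7


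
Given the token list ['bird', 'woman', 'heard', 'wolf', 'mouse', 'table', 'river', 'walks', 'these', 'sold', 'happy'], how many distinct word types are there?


Listing all tokens and tracking unique types:
  Token 1: 'bird' -> NEW (unique so far: 1)
  Token 2: 'woman' -> NEW (unique so far: 2)
  Token 3: 'heard' -> NEW (unique so far: 3)
  Token 4: 'wolf' -> NEW (unique so far: 4)
  Token 5: 'mouse' -> NEW (unique so far: 5)
  Token 6: 'table' -> NEW (unique so far: 6)
  Token 7: 'river' -> NEW (unique so far: 7)
  Token 8: 'walks' -> NEW (unique so far: 8)
  Token 9: 'these' -> NEW (unique so far: 9)
  Token 10: 'sold' -> NEW (unique so far: 10)
  Token 11: 'happy' -> NEW (unique so far: 11)
Unique types: ('bird', 'happy', 'heard', 'mouse', 'river', 'sold', 'table', 'these', 'walks', 'wolf', 'woman')
Vocabulary size: 11

11


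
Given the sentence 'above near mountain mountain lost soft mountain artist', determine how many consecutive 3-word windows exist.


Word trigrams from [8] words:
  Trigram 1: (above near mountain)
  Trigram 2: (near mountain mountain)
  Trigram 3: (mountain mountain lost)
  Trigram 4: (mountain lost soft)
  Trigram 5: (lost soft mountain)
  Trigram 6: (soft mountain artist)
Total word trigrams: 8 - 2 = 6

6


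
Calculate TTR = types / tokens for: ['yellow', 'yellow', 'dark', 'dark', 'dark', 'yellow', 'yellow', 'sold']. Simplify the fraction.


Tokens: 8
Unique types: ('dark', 'sold', 'yellow') = 3
TTR = 3/8
Already in lowest terms.

3/8


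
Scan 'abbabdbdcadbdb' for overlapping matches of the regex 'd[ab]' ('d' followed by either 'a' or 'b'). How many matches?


Pattern: d[ab] means 'd' followed by either 'a' or 'b'.
Scanning 'abbabdbdcadbdb' position-by-position:
  Pos 0: window 'ab' -> no
  Pos 1: window 'bb' -> no
  Pos 2: window 'ba' -> no
  Pos 3: window 'ab' -> no
  Pos 4: window 'bd' -> no
  Pos 5: window 'db' -> MATCH
  Pos 6: window 'bd' -> no
  Pos 7: window 'dc' -> no
  Pos 8: window 'ca' -> no
  Pos 9: window 'ad' -> no
  Pos 10: window 'db' -> MATCH
  Pos 11: window 'bd' -> no
  Pos 12: window 'db' -> MATCH
  Pos 13: window 'b' -> no
Total matches: 3

3


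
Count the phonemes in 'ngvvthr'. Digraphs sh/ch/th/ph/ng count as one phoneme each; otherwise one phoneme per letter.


Parsing 'ngvvthr' greedily, digraphs first:
  'ng' -> digraph (1 consonant phoneme) (phonemes so far: 1)
  'v' -> consonant phoneme (phonemes so far: 2)
  'v' -> consonant phoneme (phonemes so far: 3)
  'th' -> digraph (1 consonant phoneme) (phonemes so far: 4)
  'r' -> consonant phoneme (phonemes so far: 5)
Total phonemes: 5

5


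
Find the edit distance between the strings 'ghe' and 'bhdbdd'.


Building DP table for s1='ghe' (len 3) and s2='bhdbdd' (len 6):
       b  h  d  b  d  d
    0  1  2  3  4  5  6
  g 1  1  2  3  4  5  6
  h 2  2  1  2  3  4  5
  e 3  3  2  2  3  4  5
Edit distance = dp[3][6] = 5

5


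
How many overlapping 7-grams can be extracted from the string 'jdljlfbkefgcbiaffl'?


String 'jdljlfbkefgcbiaffl' has length L = 18.
Number of overlapping n-grams = L - n + 1
Substituting: 18 - 7 + 1 = 12

12


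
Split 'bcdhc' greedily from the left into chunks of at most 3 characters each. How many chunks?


'bcdhc' has 5 characters.
Chunking with max size 3:
  Chunk 1: 'bcd' (positions 0-2)
  Chunk 2: 'hc' (positions 3-4)
Total chunks: ceil(5 / 3) = 2

2


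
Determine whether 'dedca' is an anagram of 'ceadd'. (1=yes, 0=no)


Sort characters of 'dedca': 'acdde'
Sort characters of 'ceadd': 'acdde'
Sorted forms match -> they ARE anagrams
Result: 1

1


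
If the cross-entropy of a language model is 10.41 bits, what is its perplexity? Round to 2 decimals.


Perplexity formula: PP = 2^H
H = 10.41
PP = 2^10.41
Decompose: 2^10.41 = 2^10 * 2^0.41
2^10 = 1024, 2^0.41 ~ 1.3286858
PP ~ 1024 * 1.3286858 = 1360.5742592
Rounded to 2 decimals: 1360.57

1360.57
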